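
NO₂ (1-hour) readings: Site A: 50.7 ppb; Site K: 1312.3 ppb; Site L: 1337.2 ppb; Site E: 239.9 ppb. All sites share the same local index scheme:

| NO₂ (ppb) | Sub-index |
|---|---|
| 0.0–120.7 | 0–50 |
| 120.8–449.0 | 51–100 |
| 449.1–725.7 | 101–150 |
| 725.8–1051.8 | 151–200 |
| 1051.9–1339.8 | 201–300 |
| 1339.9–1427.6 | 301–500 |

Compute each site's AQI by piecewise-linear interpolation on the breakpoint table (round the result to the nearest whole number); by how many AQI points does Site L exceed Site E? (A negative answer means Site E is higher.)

Site A: 50.7 ∈ [0.0, 120.7] ↔ index [0, 50].
0 + (50.7−0.0)·(50−0)/(120.7−0.0) = 0 + 50.7·50/120.7 ≈ 21.00, so AQI = 21.
Site K: 1312.3 ∈ [1051.9, 1339.8] ↔ index [201, 300].
201 + (1312.3−1051.9)·(300−201)/(1339.8−1051.9) = 201 + 260.4·99/287.9 ≈ 290.54, so AQI = 291.
Site L: row 1051.9–1339.8 (AQI 201–300). (300−201)·(1337.2−1051.9)/(1339.8−1051.9) + 201 = 99·285.3/287.9 + 201 ≈ 299.11 → 299.
Site E: row 120.8–449.0 (AQI 51–100). (100−51)·(239.9−120.8)/(449.0−120.8) + 51 = 49·119.1/328.2 + 51 ≈ 68.78 → 69.
AQIs: Site A=21, Site K=291, Site L=299, Site E=69. Site L (299) − Site E (69) = 230.

230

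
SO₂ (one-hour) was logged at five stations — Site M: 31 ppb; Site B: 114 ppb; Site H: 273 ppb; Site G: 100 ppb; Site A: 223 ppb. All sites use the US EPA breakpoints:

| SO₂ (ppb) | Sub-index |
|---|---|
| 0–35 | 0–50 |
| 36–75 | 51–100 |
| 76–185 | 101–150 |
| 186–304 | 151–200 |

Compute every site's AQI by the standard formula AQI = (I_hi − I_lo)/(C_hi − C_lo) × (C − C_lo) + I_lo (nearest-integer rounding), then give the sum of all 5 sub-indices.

Site M: 31 ∈ [0, 35] ↔ index [0, 50].
0 + (31−0)·(50−0)/(35−0) = 0 + 31·50/35 ≈ 44.29, so AQI = 44.
Site B: row 76–185 (AQI 101–150). (150−101)·(114−76)/(185−76) + 101 = 49·38/109 + 101 ≈ 118.08 → 118.
Site H: 273 ∈ [186, 304] ↔ index [151, 200].
151 + (273−186)·(200−151)/(304−186) = 151 + 87·49/118 ≈ 187.13, so AQI = 187.
Site G: row 76–185 (AQI 101–150). (150−101)·(100−76)/(185−76) + 101 = 49·24/109 + 101 ≈ 111.79 → 112.
Site A 223: bracket 186–304 → index 151–200; slope 49/118, offset 37.
AQI = 151 + 49/118·37 ≈ 166.36 ⇒ 166.
AQIs: Site M=44, Site B=118, Site H=187, Site G=112, Site A=166. Sum = 44 + 118 + 187 + 112 + 166 = 627.

627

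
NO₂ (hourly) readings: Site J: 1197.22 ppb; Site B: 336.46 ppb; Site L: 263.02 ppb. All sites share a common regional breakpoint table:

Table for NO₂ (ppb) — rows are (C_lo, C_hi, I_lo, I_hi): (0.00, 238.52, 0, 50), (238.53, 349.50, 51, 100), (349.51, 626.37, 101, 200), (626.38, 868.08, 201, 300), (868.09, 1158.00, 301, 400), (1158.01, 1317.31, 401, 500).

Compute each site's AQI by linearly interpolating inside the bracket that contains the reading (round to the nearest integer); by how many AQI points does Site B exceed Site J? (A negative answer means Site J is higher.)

Site J: row 1158.01–1317.31 (AQI 401–500). (500−401)·(1197.22−1158.01)/(1317.31−1158.01) + 401 = 99·39.21/159.30 + 401 ≈ 425.37 → 425.
Site B 336.46: bracket 238.53–349.50 → index 51–100; slope 49/110.97, offset 97.93.
AQI = 51 + 49/110.97·97.93 ≈ 94.24 ⇒ 94.
Site L: 263.02 lies in 238.53–349.50, so I_lo=51, I_hi=100, C_lo=238.53, C_hi=349.50.
(100−51)/(349.50−238.53) × (263.02−238.53) + 51 = 49/110.97 × 24.49 + 51 ≈ 61.81 → 62.
AQIs: Site J=425, Site B=94, Site L=62. Site B (94) − Site J (425) = -331.

-331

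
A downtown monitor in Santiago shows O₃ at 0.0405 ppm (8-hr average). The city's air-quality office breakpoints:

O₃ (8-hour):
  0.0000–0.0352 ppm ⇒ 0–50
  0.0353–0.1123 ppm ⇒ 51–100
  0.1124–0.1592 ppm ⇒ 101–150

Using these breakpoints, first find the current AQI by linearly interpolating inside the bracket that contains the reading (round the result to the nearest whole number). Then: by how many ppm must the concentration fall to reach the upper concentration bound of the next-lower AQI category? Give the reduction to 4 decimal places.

O₃: 0.0405 ∈ [0.0353, 0.1123] ↔ index [51, 100].
51 + (0.0405−0.0353)·(100−51)/(0.1123−0.0353) = 51 + 0.0052·49/0.0770 ≈ 54.31, so AQI = 54.
Current AQI 54 is in the Moderate range (51–100). The next-lower category tops out at AQI 50, whose upper concentration bound is 0.0352 ppm.
Reduction needed = 0.0405 − 0.0352 = 0.0053 ppm.

0.0053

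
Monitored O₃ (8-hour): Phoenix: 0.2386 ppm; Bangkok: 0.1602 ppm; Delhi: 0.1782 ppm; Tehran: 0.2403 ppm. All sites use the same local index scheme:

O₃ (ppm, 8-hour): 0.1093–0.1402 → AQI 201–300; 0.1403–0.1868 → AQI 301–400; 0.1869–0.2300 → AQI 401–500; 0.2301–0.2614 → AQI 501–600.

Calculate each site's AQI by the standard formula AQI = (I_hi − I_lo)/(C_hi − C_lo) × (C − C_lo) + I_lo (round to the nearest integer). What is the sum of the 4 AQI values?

1786

Phoenix: row 0.2301–0.2614 (AQI 501–600). (600−501)·(0.2386−0.2301)/(0.2614−0.2301) + 501 = 99·0.0085/0.0313 + 501 ≈ 527.88 → 528.
Bangkok: 0.1602 ∈ [0.1403, 0.1868] ↔ index [301, 400].
301 + (0.1602−0.1403)·(400−301)/(0.1868−0.1403) = 301 + 0.0199·99/0.0465 ≈ 343.37, so AQI = 343.
Delhi: row 0.1403–0.1868 (AQI 301–400). (400−301)·(0.1782−0.1403)/(0.1868−0.1403) + 301 = 99·0.0379/0.0465 + 301 ≈ 381.69 → 382.
Tehran 0.2403: bracket 0.2301–0.2614 → index 501–600; slope 99/0.0313, offset 0.0102.
AQI = 501 + 99/0.0313·0.0102 ≈ 533.26 ⇒ 533.
AQIs: Phoenix=528, Bangkok=343, Delhi=382, Tehran=533. Sum = 528 + 343 + 382 + 533 = 1786.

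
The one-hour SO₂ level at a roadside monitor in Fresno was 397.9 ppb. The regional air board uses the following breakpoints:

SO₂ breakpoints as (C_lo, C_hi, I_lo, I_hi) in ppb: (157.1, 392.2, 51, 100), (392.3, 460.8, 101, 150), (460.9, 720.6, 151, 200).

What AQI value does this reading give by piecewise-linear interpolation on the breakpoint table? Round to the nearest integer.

105

SO₂: row 392.3–460.8 (AQI 101–150). (150−101)·(397.9−392.3)/(460.8−392.3) + 101 = 49·5.6/68.5 + 101 ≈ 105.01 → 105.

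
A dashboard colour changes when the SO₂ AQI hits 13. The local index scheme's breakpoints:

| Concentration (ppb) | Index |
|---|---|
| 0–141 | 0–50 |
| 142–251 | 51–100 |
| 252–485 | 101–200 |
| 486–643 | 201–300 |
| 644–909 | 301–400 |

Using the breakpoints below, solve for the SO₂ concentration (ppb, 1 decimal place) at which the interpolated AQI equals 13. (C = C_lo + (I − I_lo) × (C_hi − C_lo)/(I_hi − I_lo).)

36.7

AQI 13 lies in the 0–50 band, which corresponds to 0–141 ppb.
C = 0 + (13−0)×(141−0)/(50−0) = 0 + 13×141/50 ≈ 36.660 ppb → 36.7 ppb to 1 dp.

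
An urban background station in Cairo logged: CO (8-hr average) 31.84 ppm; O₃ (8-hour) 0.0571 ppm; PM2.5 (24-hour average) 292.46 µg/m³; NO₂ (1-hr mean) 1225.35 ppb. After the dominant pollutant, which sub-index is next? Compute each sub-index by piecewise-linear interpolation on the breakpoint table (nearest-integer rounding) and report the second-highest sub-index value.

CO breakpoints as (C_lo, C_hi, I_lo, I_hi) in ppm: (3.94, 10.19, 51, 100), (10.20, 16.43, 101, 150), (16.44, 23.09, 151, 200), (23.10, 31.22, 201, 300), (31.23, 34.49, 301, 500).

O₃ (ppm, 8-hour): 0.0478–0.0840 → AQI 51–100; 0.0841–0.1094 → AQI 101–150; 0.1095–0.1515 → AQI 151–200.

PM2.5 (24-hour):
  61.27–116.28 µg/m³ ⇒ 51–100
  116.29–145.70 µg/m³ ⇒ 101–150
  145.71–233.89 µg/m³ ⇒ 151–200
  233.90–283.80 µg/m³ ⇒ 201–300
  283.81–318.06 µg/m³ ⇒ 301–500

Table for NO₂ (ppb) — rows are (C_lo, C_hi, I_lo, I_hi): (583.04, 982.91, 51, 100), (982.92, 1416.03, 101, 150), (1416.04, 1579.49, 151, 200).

338

CO 31.84: bracket 31.23–34.49 → index 301–500; slope 199/3.26, offset 0.61.
AQI = 301 + 199/3.26·0.61 ≈ 338.24 ⇒ 338.
O₃: row 0.0478–0.0840 (AQI 51–100). (100−51)·(0.0571−0.0478)/(0.0840−0.0478) + 51 = 49·0.0093/0.0362 + 51 ≈ 63.59 → 64.
PM2.5: 292.46 lies in 283.81–318.06, so I_lo=301, I_hi=500, C_lo=283.81, C_hi=318.06.
(500−301)/(318.06−283.81) × (292.46−283.81) + 301 = 199/34.25 × 8.65 + 301 ≈ 351.26 → 351.
NO₂: 1225.35 lies in 982.92–1416.03, so I_lo=101, I_hi=150, C_lo=982.92, C_hi=1416.03.
(150−101)/(1416.03−982.92) × (1225.35−982.92) + 101 = 49/433.11 × 242.43 + 101 ≈ 128.43 → 128.
Sub-indices: CO→338, O₃→64, PM2.5→351, NO₂→128. Ranked high→low: 351, 338, 128, 64. Second-highest sub-index = 338.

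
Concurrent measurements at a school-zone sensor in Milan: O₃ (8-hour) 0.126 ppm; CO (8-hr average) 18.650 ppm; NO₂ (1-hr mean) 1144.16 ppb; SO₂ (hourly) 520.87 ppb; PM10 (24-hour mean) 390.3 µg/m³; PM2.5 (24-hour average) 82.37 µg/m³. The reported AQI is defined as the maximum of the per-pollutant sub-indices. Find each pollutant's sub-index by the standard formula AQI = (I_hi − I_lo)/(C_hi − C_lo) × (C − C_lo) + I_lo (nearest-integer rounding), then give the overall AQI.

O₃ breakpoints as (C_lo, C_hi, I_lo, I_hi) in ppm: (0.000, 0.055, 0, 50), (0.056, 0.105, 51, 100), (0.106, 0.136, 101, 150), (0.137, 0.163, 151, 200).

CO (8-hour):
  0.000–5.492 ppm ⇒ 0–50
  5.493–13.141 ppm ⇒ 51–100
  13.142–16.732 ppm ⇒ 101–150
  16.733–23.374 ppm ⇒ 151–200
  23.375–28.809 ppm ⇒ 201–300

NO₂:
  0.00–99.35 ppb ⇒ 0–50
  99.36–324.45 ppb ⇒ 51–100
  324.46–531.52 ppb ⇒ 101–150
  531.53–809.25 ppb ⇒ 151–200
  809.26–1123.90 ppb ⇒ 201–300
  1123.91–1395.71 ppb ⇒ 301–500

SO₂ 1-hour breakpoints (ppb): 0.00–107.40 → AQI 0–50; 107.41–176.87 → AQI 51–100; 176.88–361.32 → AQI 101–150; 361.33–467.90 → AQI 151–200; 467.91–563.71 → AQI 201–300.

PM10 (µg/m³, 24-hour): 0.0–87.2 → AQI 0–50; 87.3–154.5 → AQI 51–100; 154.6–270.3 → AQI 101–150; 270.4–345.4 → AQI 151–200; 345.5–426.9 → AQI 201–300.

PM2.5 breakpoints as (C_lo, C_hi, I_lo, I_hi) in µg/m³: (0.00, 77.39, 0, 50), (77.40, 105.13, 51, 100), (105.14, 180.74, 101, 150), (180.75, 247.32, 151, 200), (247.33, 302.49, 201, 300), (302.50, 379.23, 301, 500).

O₃ 0.126: bracket 0.106–0.136 → index 101–150; slope 49/0.030, offset 0.020.
AQI = 101 + 49/0.030·0.020 ≈ 133.67 ⇒ 134.
CO: 18.650 lies in 16.733–23.374, so I_lo=151, I_hi=200, C_lo=16.733, C_hi=23.374.
(200−151)/(23.374−16.733) × (18.650−16.733) + 151 = 49/6.641 × 1.917 + 151 ≈ 165.14 → 165.
NO₂: 1144.16 lies in 1123.91–1395.71, so I_lo=301, I_hi=500, C_lo=1123.91, C_hi=1395.71.
(500−301)/(1395.71−1123.91) × (1144.16−1123.91) + 301 = 199/271.80 × 20.25 + 301 ≈ 315.83 → 316.
SO₂ 520.87: bracket 467.91–563.71 → index 201–300; slope 99/95.80, offset 52.96.
AQI = 201 + 99/95.80·52.96 ≈ 255.73 ⇒ 256.
PM10 390.3: bracket 345.5–426.9 → index 201–300; slope 99/81.4, offset 44.8.
AQI = 201 + 99/81.4·44.8 ≈ 255.49 ⇒ 255.
PM2.5 82.37: bracket 77.40–105.13 → index 51–100; slope 49/27.73, offset 4.97.
AQI = 51 + 49/27.73·4.97 ≈ 59.78 ⇒ 60.
Sub-indices: O₃→134, CO→165, NO₂→316, SO₂→256, PM10→255, PM2.5→60. Overall AQI = max = 316; dominant pollutant is NO₂.

316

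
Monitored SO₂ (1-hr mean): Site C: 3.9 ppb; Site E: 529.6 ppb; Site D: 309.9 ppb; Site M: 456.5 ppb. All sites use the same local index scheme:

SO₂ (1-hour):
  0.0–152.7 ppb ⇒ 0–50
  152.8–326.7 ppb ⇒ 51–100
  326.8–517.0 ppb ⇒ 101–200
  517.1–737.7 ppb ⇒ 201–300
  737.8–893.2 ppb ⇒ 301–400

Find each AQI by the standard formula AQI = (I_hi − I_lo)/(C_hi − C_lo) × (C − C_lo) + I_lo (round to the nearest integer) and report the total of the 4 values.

Site C 3.9: bracket 0.0–152.7 → index 0–50; slope 50/152.7, offset 3.9.
AQI = 0 + 50/152.7·3.9 ≈ 1.28 ⇒ 1.
Site E: 529.6 ∈ [517.1, 737.7] ↔ index [201, 300].
201 + (529.6−517.1)·(300−201)/(737.7−517.1) = 201 + 12.5·99/220.6 ≈ 206.61, so AQI = 207.
Site D: row 152.8–326.7 (AQI 51–100). (100−51)·(309.9−152.8)/(326.7−152.8) + 51 = 49·157.1/173.9 + 51 ≈ 95.27 → 95.
Site M: 456.5 lies in 326.8–517.0, so I_lo=101, I_hi=200, C_lo=326.8, C_hi=517.0.
(200−101)/(517.0−326.8) × (456.5−326.8) + 101 = 99/190.2 × 129.7 + 101 ≈ 168.51 → 169.
AQIs: Site C=1, Site E=207, Site D=95, Site M=169. Sum = 1 + 207 + 95 + 169 = 472.

472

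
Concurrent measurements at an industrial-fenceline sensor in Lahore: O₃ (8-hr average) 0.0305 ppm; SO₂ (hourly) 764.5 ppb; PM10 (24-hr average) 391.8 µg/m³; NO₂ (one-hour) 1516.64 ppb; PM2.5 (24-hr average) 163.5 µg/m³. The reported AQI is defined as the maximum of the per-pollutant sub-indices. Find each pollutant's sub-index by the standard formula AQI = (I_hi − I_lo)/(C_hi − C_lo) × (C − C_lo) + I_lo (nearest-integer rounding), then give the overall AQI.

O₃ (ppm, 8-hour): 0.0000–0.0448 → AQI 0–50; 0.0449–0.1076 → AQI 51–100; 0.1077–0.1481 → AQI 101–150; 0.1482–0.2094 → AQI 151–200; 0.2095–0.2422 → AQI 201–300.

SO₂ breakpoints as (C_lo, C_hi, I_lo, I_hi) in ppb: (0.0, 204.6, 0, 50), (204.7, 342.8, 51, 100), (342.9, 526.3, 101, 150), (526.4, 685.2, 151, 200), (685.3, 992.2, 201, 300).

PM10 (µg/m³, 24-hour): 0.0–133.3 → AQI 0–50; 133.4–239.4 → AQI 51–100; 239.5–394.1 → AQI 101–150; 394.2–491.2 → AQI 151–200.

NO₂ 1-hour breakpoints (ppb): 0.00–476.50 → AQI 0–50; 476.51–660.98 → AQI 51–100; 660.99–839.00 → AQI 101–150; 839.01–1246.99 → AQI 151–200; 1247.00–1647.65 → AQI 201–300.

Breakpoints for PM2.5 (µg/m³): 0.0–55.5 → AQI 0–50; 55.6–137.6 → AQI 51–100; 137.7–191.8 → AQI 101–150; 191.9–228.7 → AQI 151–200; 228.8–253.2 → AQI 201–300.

O₃: 0.0305 ∈ [0.0000, 0.0448] ↔ index [0, 50].
0 + (0.0305−0.0000)·(50−0)/(0.0448−0.0000) = 0 + 0.0305·50/0.0448 ≈ 34.04, so AQI = 34.
SO₂: row 685.3–992.2 (AQI 201–300). (300−201)·(764.5−685.3)/(992.2−685.3) + 201 = 99·79.2/306.9 + 201 ≈ 226.55 → 227.
PM10: 391.8 lies in 239.5–394.1, so I_lo=101, I_hi=150, C_lo=239.5, C_hi=394.1.
(150−101)/(394.1−239.5) × (391.8−239.5) + 101 = 49/154.6 × 152.3 + 101 ≈ 149.27 → 149.
NO₂ 1516.64: bracket 1247.00–1647.65 → index 201–300; slope 99/400.65, offset 269.64.
AQI = 201 + 99/400.65·269.64 ≈ 267.63 ⇒ 268.
PM2.5: 163.5 ∈ [137.7, 191.8] ↔ index [101, 150].
101 + (163.5−137.7)·(150−101)/(191.8−137.7) = 101 + 25.8·49/54.1 ≈ 124.37, so AQI = 124.
Sub-indices: O₃→34, SO₂→227, PM10→149, NO₂→268, PM2.5→124. Overall AQI = max = 268; dominant pollutant is NO₂.

268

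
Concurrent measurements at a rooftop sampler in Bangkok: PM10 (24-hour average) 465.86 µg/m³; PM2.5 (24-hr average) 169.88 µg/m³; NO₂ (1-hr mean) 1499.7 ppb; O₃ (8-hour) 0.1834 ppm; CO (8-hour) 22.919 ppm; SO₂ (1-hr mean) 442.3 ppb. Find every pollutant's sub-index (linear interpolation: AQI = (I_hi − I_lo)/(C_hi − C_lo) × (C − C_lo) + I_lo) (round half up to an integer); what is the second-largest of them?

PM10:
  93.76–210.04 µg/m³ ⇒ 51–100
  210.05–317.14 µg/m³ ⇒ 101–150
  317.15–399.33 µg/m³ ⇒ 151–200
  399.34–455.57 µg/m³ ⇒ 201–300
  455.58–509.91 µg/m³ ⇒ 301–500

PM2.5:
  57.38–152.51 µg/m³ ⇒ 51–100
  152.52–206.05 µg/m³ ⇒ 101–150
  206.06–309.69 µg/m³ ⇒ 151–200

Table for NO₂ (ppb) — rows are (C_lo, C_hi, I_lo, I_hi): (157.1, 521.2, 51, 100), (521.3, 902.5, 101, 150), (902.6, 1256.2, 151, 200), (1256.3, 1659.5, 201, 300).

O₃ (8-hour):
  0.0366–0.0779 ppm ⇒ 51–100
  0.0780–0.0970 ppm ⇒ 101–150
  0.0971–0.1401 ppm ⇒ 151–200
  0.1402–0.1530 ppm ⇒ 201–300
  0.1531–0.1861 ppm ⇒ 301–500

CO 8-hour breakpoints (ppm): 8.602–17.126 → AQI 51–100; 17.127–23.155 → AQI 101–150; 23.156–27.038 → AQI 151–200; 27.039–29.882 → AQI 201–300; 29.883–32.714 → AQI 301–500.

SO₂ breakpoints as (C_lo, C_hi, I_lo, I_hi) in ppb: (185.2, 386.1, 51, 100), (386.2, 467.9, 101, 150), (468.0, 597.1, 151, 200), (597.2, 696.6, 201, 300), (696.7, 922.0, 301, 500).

339

PM10: 465.86 ∈ [455.58, 509.91] ↔ index [301, 500].
301 + (465.86−455.58)·(500−301)/(509.91−455.58) = 301 + 10.28·199/54.33 ≈ 338.65, so AQI = 339.
PM2.5: 169.88 ∈ [152.52, 206.05] ↔ index [101, 150].
101 + (169.88−152.52)·(150−101)/(206.05−152.52) = 101 + 17.36·49/53.53 ≈ 116.89, so AQI = 117.
NO₂: 1499.7 lies in 1256.3–1659.5, so I_lo=201, I_hi=300, C_lo=1256.3, C_hi=1659.5.
(300−201)/(1659.5−1256.3) × (1499.7−1256.3) + 201 = 99/403.2 × 243.4 + 201 ≈ 260.76 → 261.
O₃: 0.1834 ∈ [0.1531, 0.1861] ↔ index [301, 500].
301 + (0.1834−0.1531)·(500−301)/(0.1861−0.1531) = 301 + 0.0303·199/0.0330 ≈ 483.72, so AQI = 484.
CO: row 17.127–23.155 (AQI 101–150). (150−101)·(22.919−17.127)/(23.155−17.127) + 101 = 49·5.792/6.028 + 101 ≈ 148.08 → 148.
SO₂: row 386.2–467.9 (AQI 101–150). (150−101)·(442.3−386.2)/(467.9−386.2) + 101 = 49·56.1/81.7 + 101 ≈ 134.65 → 135.
Sub-indices: PM10→339, PM2.5→117, NO₂→261, O₃→484, CO→148, SO₂→135. Ranked high→low: 484, 339, 261, 148, 135, 117. Second-highest sub-index = 339.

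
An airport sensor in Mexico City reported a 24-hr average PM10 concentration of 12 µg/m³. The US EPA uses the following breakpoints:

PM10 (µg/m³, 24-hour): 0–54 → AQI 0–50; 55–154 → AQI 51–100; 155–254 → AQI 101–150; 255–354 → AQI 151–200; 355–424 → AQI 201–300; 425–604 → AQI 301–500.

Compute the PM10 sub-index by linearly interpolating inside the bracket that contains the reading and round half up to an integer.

PM10: 12 lies in 0–54, so I_lo=0, I_hi=50, C_lo=0, C_hi=54.
(50−0)/(54−0) × (12−0) + 0 = 50/54 × 12 + 0 ≈ 11.11 → 11.

11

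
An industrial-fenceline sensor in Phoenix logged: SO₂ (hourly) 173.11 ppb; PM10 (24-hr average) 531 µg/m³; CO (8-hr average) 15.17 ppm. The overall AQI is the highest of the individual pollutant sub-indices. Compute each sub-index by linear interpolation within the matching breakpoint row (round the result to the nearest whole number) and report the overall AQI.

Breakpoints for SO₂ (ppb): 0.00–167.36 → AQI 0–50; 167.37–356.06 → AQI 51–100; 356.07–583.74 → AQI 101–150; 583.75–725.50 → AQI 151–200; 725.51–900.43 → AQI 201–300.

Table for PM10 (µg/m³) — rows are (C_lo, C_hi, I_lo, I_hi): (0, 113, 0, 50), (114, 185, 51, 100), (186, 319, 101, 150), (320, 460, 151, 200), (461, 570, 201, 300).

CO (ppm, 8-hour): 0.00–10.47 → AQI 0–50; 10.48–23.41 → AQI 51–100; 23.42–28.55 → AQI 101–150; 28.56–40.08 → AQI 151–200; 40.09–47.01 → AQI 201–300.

SO₂: 173.11 lies in 167.37–356.06, so I_lo=51, I_hi=100, C_lo=167.37, C_hi=356.06.
(100−51)/(356.06−167.37) × (173.11−167.37) + 51 = 49/188.69 × 5.74 + 51 ≈ 52.49 → 52.
PM10 531: bracket 461–570 → index 201–300; slope 99/109, offset 70.
AQI = 201 + 99/109·70 ≈ 264.58 ⇒ 265.
CO: row 10.48–23.41 (AQI 51–100). (100−51)·(15.17−10.48)/(23.41−10.48) + 51 = 49·4.69/12.93 + 51 ≈ 68.77 → 69.
Sub-indices: SO₂→52, PM10→265, CO→69. Overall AQI = max = 265; dominant pollutant is PM10.

265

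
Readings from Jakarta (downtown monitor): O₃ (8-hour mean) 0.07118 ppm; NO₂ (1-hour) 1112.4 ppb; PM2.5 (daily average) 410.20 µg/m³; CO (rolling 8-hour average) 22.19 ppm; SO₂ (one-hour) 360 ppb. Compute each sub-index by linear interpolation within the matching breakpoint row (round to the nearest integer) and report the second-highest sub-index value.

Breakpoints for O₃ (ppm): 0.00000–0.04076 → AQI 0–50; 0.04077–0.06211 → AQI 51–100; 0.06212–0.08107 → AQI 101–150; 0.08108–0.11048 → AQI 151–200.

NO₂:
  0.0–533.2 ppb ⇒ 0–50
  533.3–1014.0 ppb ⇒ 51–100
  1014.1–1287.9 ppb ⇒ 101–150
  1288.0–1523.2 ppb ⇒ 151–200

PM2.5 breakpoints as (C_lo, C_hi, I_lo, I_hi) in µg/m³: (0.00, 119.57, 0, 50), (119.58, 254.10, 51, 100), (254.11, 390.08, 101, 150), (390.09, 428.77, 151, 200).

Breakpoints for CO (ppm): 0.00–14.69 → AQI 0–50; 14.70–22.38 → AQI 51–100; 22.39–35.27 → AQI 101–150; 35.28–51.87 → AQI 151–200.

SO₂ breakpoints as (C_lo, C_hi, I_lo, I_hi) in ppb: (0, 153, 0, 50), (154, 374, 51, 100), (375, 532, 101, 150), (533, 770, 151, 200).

O₃: row 0.06212–0.08107 (AQI 101–150). (150−101)·(0.07118−0.06212)/(0.08107−0.06212) + 101 = 49·0.00906/0.01895 + 101 ≈ 124.43 → 124.
NO₂ 1112.4: bracket 1014.1–1287.9 → index 101–150; slope 49/273.8, offset 98.3.
AQI = 101 + 49/273.8·98.3 ≈ 118.59 ⇒ 119.
PM2.5: 410.20 ∈ [390.09, 428.77] ↔ index [151, 200].
151 + (410.20−390.09)·(200−151)/(428.77−390.09) = 151 + 20.11·49/38.68 ≈ 176.48, so AQI = 176.
CO: 22.19 lies in 14.70–22.38, so I_lo=51, I_hi=100, C_lo=14.70, C_hi=22.38.
(100−51)/(22.38−14.70) × (22.19−14.70) + 51 = 49/7.68 × 7.49 + 51 ≈ 98.79 → 99.
SO₂: row 154–374 (AQI 51–100). (100−51)·(360−154)/(374−154) + 51 = 49·206/220 + 51 ≈ 96.88 → 97.
Sub-indices: O₃→124, NO₂→119, PM2.5→176, CO→99, SO₂→97. Ranked high→low: 176, 124, 119, 99, 97. Second-highest sub-index = 124.

124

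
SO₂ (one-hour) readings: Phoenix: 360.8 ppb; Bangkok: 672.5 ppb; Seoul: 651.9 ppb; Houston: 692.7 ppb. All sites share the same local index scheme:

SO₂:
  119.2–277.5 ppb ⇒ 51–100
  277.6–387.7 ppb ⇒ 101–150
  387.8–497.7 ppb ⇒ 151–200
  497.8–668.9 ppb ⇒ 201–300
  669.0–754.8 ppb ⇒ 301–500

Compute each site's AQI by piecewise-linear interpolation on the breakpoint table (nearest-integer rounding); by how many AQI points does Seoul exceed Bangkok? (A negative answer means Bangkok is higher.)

-19

Phoenix: 360.8 ∈ [277.6, 387.7] ↔ index [101, 150].
101 + (360.8−277.6)·(150−101)/(387.7−277.6) = 101 + 83.2·49/110.1 ≈ 138.03, so AQI = 138.
Bangkok: 672.5 ∈ [669.0, 754.8] ↔ index [301, 500].
301 + (672.5−669.0)·(500−301)/(754.8−669.0) = 301 + 3.5·199/85.8 ≈ 309.12, so AQI = 309.
Seoul: 651.9 ∈ [497.8, 668.9] ↔ index [201, 300].
201 + (651.9−497.8)·(300−201)/(668.9−497.8) = 201 + 154.1·99/171.1 ≈ 290.16, so AQI = 290.
Houston: 692.7 ∈ [669.0, 754.8] ↔ index [301, 500].
301 + (692.7−669.0)·(500−301)/(754.8−669.0) = 301 + 23.7·199/85.8 ≈ 355.97, so AQI = 356.
AQIs: Phoenix=138, Bangkok=309, Seoul=290, Houston=356. Seoul (290) − Bangkok (309) = -19.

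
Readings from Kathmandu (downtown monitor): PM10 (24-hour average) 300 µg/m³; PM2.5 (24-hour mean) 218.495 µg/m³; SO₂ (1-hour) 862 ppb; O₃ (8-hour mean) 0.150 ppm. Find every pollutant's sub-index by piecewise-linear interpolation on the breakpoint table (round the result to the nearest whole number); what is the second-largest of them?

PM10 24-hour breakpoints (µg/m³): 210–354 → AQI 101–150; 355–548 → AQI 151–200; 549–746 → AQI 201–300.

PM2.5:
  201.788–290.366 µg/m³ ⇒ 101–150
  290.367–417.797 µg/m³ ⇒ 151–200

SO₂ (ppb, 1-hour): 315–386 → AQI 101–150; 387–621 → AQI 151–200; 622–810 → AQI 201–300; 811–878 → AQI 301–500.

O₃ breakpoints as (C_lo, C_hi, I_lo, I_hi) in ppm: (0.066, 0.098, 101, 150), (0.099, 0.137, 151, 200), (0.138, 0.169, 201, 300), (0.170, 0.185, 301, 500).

PM10: 300 lies in 210–354, so I_lo=101, I_hi=150, C_lo=210, C_hi=354.
(150−101)/(354−210) × (300−210) + 101 = 49/144 × 90 + 101 ≈ 131.63 → 132.
PM2.5: 218.495 ∈ [201.788, 290.366] ↔ index [101, 150].
101 + (218.495−201.788)·(150−101)/(290.366−201.788) = 101 + 16.707·49/88.578 ≈ 110.24, so AQI = 110.
SO₂: row 811–878 (AQI 301–500). (500−301)·(862−811)/(878−811) + 301 = 199·51/67 + 301 ≈ 452.48 → 452.
O₃: row 0.138–0.169 (AQI 201–300). (300−201)·(0.150−0.138)/(0.169−0.138) + 201 = 99·0.012/0.031 + 201 ≈ 239.32 → 239.
Sub-indices: PM10→132, PM2.5→110, SO₂→452, O₃→239. Ranked high→low: 452, 239, 132, 110. Second-highest sub-index = 239.

239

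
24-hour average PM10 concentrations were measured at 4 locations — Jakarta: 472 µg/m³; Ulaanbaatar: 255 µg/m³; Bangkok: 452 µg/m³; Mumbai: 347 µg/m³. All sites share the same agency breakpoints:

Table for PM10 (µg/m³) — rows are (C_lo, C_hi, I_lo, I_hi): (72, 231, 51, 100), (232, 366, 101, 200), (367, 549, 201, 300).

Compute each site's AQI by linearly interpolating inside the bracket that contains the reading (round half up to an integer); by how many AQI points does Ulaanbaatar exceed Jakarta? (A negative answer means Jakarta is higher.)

Jakarta: 472 lies in 367–549, so I_lo=201, I_hi=300, C_lo=367, C_hi=549.
(300−201)/(549−367) × (472−367) + 201 = 99/182 × 105 + 201 ≈ 258.12 → 258.
Ulaanbaatar: 255 ∈ [232, 366] ↔ index [101, 200].
101 + (255−232)·(200−101)/(366−232) = 101 + 23·99/134 ≈ 117.99, so AQI = 118.
Bangkok: 452 lies in 367–549, so I_lo=201, I_hi=300, C_lo=367, C_hi=549.
(300−201)/(549−367) × (452−367) + 201 = 99/182 × 85 + 201 ≈ 247.24 → 247.
Mumbai: 347 lies in 232–366, so I_lo=101, I_hi=200, C_lo=232, C_hi=366.
(200−101)/(366−232) × (347−232) + 101 = 99/134 × 115 + 101 ≈ 185.96 → 186.
AQIs: Jakarta=258, Ulaanbaatar=118, Bangkok=247, Mumbai=186. Ulaanbaatar (118) − Jakarta (258) = -140.

-140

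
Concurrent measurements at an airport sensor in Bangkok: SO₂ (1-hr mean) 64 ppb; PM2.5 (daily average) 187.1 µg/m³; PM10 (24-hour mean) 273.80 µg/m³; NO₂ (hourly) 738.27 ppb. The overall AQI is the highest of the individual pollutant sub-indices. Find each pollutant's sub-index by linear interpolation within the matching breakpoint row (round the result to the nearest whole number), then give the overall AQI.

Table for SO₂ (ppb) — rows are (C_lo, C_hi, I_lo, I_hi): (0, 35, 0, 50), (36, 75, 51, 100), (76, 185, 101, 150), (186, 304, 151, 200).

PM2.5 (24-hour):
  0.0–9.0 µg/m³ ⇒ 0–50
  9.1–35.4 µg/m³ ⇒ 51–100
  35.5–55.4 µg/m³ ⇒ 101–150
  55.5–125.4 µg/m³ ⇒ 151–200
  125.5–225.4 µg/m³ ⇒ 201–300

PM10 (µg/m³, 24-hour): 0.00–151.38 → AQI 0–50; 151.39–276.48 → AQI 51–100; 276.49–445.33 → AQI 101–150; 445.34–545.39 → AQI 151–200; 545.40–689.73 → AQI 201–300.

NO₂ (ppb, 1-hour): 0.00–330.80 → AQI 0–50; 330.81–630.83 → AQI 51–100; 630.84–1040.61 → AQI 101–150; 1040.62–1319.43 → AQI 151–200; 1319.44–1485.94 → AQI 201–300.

262

SO₂ 64: bracket 36–75 → index 51–100; slope 49/39, offset 28.
AQI = 51 + 49/39·28 ≈ 86.18 ⇒ 86.
PM2.5 187.1: bracket 125.5–225.4 → index 201–300; slope 99/99.9, offset 61.6.
AQI = 201 + 99/99.9·61.6 ≈ 262.05 ⇒ 262.
PM10: 273.80 lies in 151.39–276.48, so I_lo=51, I_hi=100, C_lo=151.39, C_hi=276.48.
(100−51)/(276.48−151.39) × (273.80−151.39) + 51 = 49/125.09 × 122.41 + 51 ≈ 98.95 → 99.
NO₂: 738.27 lies in 630.84–1040.61, so I_lo=101, I_hi=150, C_lo=630.84, C_hi=1040.61.
(150−101)/(1040.61−630.84) × (738.27−630.84) + 101 = 49/409.77 × 107.43 + 101 ≈ 113.85 → 114.
Sub-indices: SO₂→86, PM2.5→262, PM10→99, NO₂→114. Overall AQI = max = 262; dominant pollutant is PM2.5.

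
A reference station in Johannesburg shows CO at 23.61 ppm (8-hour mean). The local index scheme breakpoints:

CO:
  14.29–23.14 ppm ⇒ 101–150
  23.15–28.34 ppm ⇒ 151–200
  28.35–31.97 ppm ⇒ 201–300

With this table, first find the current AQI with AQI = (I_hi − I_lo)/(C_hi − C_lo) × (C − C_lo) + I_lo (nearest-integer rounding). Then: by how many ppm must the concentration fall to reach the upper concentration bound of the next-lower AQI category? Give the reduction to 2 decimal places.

CO 23.61: bracket 23.15–28.34 → index 151–200; slope 49/5.19, offset 0.46.
AQI = 151 + 49/5.19·0.46 ≈ 155.34 ⇒ 155.
Current AQI 155 is in the Unhealthy range (151–200). The next-lower category tops out at AQI 150, whose upper concentration bound is 23.14 ppm.
Reduction needed = 23.61 − 23.14 = 0.47 ppm.

0.47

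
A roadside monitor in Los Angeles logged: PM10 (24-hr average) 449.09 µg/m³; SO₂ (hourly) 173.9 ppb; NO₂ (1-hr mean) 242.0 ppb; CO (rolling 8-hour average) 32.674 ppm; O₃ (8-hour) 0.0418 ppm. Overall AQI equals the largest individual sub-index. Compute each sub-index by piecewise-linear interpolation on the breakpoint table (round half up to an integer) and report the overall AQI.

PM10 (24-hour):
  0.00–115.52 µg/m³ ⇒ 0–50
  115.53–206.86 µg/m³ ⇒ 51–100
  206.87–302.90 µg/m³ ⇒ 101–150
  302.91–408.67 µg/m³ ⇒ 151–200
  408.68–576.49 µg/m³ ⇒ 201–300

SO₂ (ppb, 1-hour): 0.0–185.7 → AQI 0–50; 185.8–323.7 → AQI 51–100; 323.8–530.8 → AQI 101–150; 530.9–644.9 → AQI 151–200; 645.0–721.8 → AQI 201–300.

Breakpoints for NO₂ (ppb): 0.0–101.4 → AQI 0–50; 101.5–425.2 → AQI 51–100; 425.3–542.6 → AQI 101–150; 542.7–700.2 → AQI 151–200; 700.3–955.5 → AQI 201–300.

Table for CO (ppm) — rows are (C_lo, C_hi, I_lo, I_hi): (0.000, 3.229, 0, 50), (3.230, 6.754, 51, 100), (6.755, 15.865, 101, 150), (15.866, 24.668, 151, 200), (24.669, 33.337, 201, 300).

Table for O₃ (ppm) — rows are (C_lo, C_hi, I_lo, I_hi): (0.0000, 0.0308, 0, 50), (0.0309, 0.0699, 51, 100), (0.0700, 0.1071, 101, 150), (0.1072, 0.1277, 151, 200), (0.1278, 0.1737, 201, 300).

PM10: 449.09 lies in 408.68–576.49, so I_lo=201, I_hi=300, C_lo=408.68, C_hi=576.49.
(300−201)/(576.49−408.68) × (449.09−408.68) + 201 = 99/167.81 × 40.41 + 201 ≈ 224.84 → 225.
SO₂: 173.9 ∈ [0.0, 185.7] ↔ index [0, 50].
0 + (173.9−0.0)·(50−0)/(185.7−0.0) = 0 + 173.9·50/185.7 ≈ 46.82, so AQI = 47.
NO₂: row 101.5–425.2 (AQI 51–100). (100−51)·(242.0−101.5)/(425.2−101.5) + 51 = 49·140.5/323.7 + 51 ≈ 72.27 → 72.
CO 32.674: bracket 24.669–33.337 → index 201–300; slope 99/8.668, offset 8.005.
AQI = 201 + 99/8.668·8.005 ≈ 292.43 ⇒ 292.
O₃: 0.0418 lies in 0.0309–0.0699, so I_lo=51, I_hi=100, C_lo=0.0309, C_hi=0.0699.
(100−51)/(0.0699−0.0309) × (0.0418−0.0309) + 51 = 49/0.0390 × 0.0109 + 51 ≈ 64.69 → 65.
Sub-indices: PM10→225, SO₂→47, NO₂→72, CO→292, O₃→65. Overall AQI = max = 292; dominant pollutant is CO.

292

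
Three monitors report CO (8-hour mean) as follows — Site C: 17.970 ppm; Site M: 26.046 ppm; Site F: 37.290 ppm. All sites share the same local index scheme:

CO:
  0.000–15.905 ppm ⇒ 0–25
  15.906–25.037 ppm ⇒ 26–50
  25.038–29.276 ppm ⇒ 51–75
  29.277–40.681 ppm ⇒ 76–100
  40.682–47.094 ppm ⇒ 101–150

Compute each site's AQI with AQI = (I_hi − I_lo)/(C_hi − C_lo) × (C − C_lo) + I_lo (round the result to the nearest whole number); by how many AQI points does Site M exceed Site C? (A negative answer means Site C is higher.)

26

Site C: row 15.906–25.037 (AQI 26–50). (50−26)·(17.970−15.906)/(25.037−15.906) + 26 = 24·2.064/9.131 + 26 ≈ 31.43 → 31.
Site M: row 25.038–29.276 (AQI 51–75). (75−51)·(26.046−25.038)/(29.276−25.038) + 51 = 24·1.008/4.238 + 51 ≈ 56.71 → 57.
Site F: 37.290 lies in 29.277–40.681, so I_lo=76, I_hi=100, C_lo=29.277, C_hi=40.681.
(100−76)/(40.681−29.277) × (37.290−29.277) + 76 = 24/11.404 × 8.013 + 76 ≈ 92.86 → 93.
AQIs: Site C=31, Site M=57, Site F=93. Site M (57) − Site C (31) = 26.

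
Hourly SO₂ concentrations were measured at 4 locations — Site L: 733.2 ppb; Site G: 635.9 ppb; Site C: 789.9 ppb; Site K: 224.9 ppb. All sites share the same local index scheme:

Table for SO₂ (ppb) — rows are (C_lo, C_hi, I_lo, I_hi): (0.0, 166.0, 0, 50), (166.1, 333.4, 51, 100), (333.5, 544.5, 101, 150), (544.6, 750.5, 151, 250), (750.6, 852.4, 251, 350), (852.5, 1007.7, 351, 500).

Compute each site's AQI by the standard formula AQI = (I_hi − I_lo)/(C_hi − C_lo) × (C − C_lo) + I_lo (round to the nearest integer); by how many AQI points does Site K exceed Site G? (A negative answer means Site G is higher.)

Site L: 733.2 ∈ [544.6, 750.5] ↔ index [151, 250].
151 + (733.2−544.6)·(250−151)/(750.5−544.6) = 151 + 188.6·99/205.9 ≈ 241.68, so AQI = 242.
Site G: 635.9 lies in 544.6–750.5, so I_lo=151, I_hi=250, C_lo=544.6, C_hi=750.5.
(250−151)/(750.5−544.6) × (635.9−544.6) + 151 = 99/205.9 × 91.3 + 151 ≈ 194.90 → 195.
Site C: row 750.6–852.4 (AQI 251–350). (350−251)·(789.9−750.6)/(852.4−750.6) + 251 = 99·39.3/101.8 + 251 ≈ 289.22 → 289.
Site K 224.9: bracket 166.1–333.4 → index 51–100; slope 49/167.3, offset 58.8.
AQI = 51 + 49/167.3·58.8 ≈ 68.22 ⇒ 68.
AQIs: Site L=242, Site G=195, Site C=289, Site K=68. Site K (68) − Site G (195) = -127.

-127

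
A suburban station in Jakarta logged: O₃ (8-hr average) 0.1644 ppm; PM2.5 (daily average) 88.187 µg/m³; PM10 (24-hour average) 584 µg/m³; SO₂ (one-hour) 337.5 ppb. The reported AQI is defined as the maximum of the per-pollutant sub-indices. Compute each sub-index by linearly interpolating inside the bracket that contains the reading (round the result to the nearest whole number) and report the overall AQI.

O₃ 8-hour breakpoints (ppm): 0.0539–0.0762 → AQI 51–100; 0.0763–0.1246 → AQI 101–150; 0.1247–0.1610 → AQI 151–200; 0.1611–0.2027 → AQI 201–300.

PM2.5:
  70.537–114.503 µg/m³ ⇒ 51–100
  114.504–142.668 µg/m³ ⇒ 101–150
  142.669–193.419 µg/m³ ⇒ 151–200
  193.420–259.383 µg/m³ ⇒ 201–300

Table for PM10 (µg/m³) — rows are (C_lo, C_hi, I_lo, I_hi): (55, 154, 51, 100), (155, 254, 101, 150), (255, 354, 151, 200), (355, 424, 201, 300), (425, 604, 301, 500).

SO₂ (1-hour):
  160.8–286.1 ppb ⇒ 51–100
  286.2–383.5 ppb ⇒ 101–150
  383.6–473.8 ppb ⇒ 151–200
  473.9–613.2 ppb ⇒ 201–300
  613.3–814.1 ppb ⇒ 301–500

O₃ 0.1644: bracket 0.1611–0.2027 → index 201–300; slope 99/0.0416, offset 0.0033.
AQI = 201 + 99/0.0416·0.0033 ≈ 208.85 ⇒ 209.
PM2.5: 88.187 lies in 70.537–114.503, so I_lo=51, I_hi=100, C_lo=70.537, C_hi=114.503.
(100−51)/(114.503−70.537) × (88.187−70.537) + 51 = 49/43.966 × 17.650 + 51 ≈ 70.67 → 71.
PM10: 584 ∈ [425, 604] ↔ index [301, 500].
301 + (584−425)·(500−301)/(604−425) = 301 + 159·199/179 ≈ 477.77, so AQI = 478.
SO₂: 337.5 ∈ [286.2, 383.5] ↔ index [101, 150].
101 + (337.5−286.2)·(150−101)/(383.5−286.2) = 101 + 51.3·49/97.3 ≈ 126.83, so AQI = 127.
Sub-indices: O₃→209, PM2.5→71, PM10→478, SO₂→127. Overall AQI = max = 478; dominant pollutant is PM10.
AQI 478: Hazardous.

478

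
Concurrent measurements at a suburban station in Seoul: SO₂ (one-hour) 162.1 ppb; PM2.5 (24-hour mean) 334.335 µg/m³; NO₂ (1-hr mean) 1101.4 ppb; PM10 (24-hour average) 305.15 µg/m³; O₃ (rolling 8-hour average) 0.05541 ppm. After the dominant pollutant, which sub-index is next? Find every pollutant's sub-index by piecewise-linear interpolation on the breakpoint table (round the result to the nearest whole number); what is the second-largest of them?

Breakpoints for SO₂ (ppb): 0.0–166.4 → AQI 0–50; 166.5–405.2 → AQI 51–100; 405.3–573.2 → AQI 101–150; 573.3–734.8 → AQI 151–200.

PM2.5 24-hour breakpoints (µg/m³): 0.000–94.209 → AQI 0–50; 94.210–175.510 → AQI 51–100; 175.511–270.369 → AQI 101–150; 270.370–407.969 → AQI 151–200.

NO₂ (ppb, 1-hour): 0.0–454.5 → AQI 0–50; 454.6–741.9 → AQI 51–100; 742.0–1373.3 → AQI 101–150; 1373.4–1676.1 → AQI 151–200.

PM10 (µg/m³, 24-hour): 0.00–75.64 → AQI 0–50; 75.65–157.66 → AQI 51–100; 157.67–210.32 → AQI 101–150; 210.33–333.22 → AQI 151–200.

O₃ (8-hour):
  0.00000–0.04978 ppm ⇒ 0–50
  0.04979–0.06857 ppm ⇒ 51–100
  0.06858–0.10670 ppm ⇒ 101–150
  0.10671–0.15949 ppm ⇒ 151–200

174

SO₂: 162.1 lies in 0.0–166.4, so I_lo=0, I_hi=50, C_lo=0.0, C_hi=166.4.
(50−0)/(166.4−0.0) × (162.1−0.0) + 0 = 50/166.4 × 162.1 + 0 ≈ 48.71 → 49.
PM2.5: row 270.370–407.969 (AQI 151–200). (200−151)·(334.335−270.370)/(407.969−270.370) + 151 = 49·63.965/137.599 + 151 ≈ 173.78 → 174.
NO₂: 1101.4 ∈ [742.0, 1373.3] ↔ index [101, 150].
101 + (1101.4−742.0)·(150−101)/(1373.3−742.0) = 101 + 359.4·49/631.3 ≈ 128.90, so AQI = 129.
PM10: 305.15 lies in 210.33–333.22, so I_lo=151, I_hi=200, C_lo=210.33, C_hi=333.22.
(200−151)/(333.22−210.33) × (305.15−210.33) + 151 = 49/122.89 × 94.82 + 151 ≈ 188.81 → 189.
O₃: 0.05541 lies in 0.04979–0.06857, so I_lo=51, I_hi=100, C_lo=0.04979, C_hi=0.06857.
(100−51)/(0.06857−0.04979) × (0.05541−0.04979) + 51 = 49/0.01878 × 0.00562 + 51 ≈ 65.66 → 66.
Sub-indices: SO₂→49, PM2.5→174, NO₂→129, PM10→189, O₃→66. Ranked high→low: 189, 174, 129, 66, 49. Second-highest sub-index = 174.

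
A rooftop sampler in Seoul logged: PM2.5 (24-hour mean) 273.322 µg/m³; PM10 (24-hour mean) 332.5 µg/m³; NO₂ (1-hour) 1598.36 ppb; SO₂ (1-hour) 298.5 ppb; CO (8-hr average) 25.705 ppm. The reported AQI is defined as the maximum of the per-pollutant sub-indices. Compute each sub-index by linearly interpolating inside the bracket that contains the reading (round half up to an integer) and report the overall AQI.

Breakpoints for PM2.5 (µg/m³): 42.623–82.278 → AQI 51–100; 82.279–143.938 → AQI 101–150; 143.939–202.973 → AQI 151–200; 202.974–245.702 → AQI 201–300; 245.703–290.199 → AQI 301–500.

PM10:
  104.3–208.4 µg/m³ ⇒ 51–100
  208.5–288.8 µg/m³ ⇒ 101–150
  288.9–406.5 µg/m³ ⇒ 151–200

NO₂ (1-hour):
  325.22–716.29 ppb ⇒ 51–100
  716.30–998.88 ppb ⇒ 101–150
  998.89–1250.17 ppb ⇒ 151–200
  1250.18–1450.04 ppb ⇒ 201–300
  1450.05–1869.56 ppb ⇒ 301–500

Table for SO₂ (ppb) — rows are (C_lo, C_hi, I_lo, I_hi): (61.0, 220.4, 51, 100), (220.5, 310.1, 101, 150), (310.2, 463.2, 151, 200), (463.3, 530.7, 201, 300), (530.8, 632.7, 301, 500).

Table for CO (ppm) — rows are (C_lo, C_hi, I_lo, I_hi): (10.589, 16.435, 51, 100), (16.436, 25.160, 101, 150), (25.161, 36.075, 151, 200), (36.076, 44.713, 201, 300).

PM2.5: 273.322 ∈ [245.703, 290.199] ↔ index [301, 500].
301 + (273.322−245.703)·(500−301)/(290.199−245.703) = 301 + 27.619·199/44.496 ≈ 424.52, so AQI = 425.
PM10 332.5: bracket 288.9–406.5 → index 151–200; slope 49/117.6, offset 43.6.
AQI = 151 + 49/117.6·43.6 ≈ 169.17 ⇒ 169.
NO₂ 1598.36: bracket 1450.05–1869.56 → index 301–500; slope 199/419.51, offset 148.31.
AQI = 301 + 199/419.51·148.31 ≈ 371.35 ⇒ 371.
SO₂: 298.5 ∈ [220.5, 310.1] ↔ index [101, 150].
101 + (298.5−220.5)·(150−101)/(310.1−220.5) = 101 + 78.0·49/89.6 ≈ 143.66, so AQI = 144.
CO: row 25.161–36.075 (AQI 151–200). (200−151)·(25.705−25.161)/(36.075−25.161) + 151 = 49·0.544/10.914 + 151 ≈ 153.44 → 153.
Sub-indices: PM2.5→425, PM10→169, NO₂→371, SO₂→144, CO→153. Overall AQI = max = 425; dominant pollutant is PM2.5.

425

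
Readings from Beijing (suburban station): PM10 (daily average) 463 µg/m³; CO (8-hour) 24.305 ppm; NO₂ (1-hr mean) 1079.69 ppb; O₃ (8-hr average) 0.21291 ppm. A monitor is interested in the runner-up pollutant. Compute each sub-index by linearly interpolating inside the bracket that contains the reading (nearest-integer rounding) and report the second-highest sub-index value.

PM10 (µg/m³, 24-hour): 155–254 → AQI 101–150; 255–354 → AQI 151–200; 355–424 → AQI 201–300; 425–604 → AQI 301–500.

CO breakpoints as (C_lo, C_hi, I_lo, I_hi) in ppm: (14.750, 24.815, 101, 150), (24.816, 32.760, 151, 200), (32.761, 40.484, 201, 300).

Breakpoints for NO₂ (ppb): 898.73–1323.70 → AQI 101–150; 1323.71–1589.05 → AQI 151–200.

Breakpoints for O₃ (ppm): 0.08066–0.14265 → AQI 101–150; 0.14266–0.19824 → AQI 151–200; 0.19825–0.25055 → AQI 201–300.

PM10: 463 lies in 425–604, so I_lo=301, I_hi=500, C_lo=425, C_hi=604.
(500−301)/(604−425) × (463−425) + 301 = 199/179 × 38 + 301 ≈ 343.25 → 343.
CO: 24.305 lies in 14.750–24.815, so I_lo=101, I_hi=150, C_lo=14.750, C_hi=24.815.
(150−101)/(24.815−14.750) × (24.305−14.750) + 101 = 49/10.065 × 9.555 + 101 ≈ 147.52 → 148.
NO₂: 1079.69 ∈ [898.73, 1323.70] ↔ index [101, 150].
101 + (1079.69−898.73)·(150−101)/(1323.70−898.73) = 101 + 180.96·49/424.97 ≈ 121.87, so AQI = 122.
O₃: row 0.19825–0.25055 (AQI 201–300). (300−201)·(0.21291−0.19825)/(0.25055−0.19825) + 201 = 99·0.01466/0.05230 + 201 ≈ 228.75 → 229.
Sub-indices: PM10→343, CO→148, NO₂→122, O₃→229. Ranked high→low: 343, 229, 148, 122. Second-highest sub-index = 229.

229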